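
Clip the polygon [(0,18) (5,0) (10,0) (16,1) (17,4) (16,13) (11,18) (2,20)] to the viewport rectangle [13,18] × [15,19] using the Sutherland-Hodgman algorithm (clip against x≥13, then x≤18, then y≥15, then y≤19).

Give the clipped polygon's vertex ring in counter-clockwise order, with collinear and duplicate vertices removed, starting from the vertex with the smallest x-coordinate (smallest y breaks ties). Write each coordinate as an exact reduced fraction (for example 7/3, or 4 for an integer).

Clipped polygon: [(13,15) (14,15) (13,16)]

1. After x ≥ 13: [(13,1/2) (16,1) (17,4) (16,13) (13,16)]
2. After x ≤ 18: [(13,1/2) (16,1) (17,4) (16,13) (13,16)]
3. After y ≥ 15: [(13,15) (14,15) (13,16)]
4. After y ≤ 19: [(13,15) (14,15) (13,16)]
5. Canonical ring: [(13,15) (14,15) (13,16)]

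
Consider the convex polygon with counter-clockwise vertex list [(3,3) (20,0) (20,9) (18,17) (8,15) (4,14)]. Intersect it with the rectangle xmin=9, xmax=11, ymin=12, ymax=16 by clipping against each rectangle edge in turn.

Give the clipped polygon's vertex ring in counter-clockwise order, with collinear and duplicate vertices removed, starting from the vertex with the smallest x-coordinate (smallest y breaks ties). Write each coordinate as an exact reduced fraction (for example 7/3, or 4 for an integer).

Clipped polygon: [(9,12) (11,12) (11,78/5) (9,76/5)]

1. After x ≥ 9: [(9,33/17) (20,0) (20,9) (18,17) (9,76/5)]
2. After x ≤ 11: [(9,33/17) (11,27/17) (11,78/5) (9,76/5)]
3. After y ≥ 12: [(9,12) (11,12) (11,78/5) (9,76/5)]
4. After y ≤ 16: [(9,12) (11,12) (11,78/5) (9,76/5)]
5. Canonical ring: [(9,12) (11,12) (11,78/5) (9,76/5)]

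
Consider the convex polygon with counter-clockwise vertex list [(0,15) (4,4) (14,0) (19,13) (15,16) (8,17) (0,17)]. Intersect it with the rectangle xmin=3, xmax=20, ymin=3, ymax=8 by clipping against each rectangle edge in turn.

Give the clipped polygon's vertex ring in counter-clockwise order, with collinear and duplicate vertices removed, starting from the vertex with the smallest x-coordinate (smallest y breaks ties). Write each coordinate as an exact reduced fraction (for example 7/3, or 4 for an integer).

Clipped polygon: [(3,27/4) (4,4) (13/2,3) (197/13,3) (222/13,8) (3,8)]

1. After x ≥ 3: [(3,27/4) (4,4) (14,0) (19,13) (15,16) (8,17) (3,17)]
2. After x ≤ 20: [(3,27/4) (4,4) (14,0) (19,13) (15,16) (8,17) (3,17)]
3. After y ≥ 3: [(3,27/4) (4,4) (13/2,3) (197/13,3) (19,13) (15,16) (8,17) (3,17)]
4. After y ≤ 8: [(3,8) (3,27/4) (4,4) (13/2,3) (197/13,3) (222/13,8)]
5. Canonical ring: [(3,27/4) (4,4) (13/2,3) (197/13,3) (222/13,8) (3,8)]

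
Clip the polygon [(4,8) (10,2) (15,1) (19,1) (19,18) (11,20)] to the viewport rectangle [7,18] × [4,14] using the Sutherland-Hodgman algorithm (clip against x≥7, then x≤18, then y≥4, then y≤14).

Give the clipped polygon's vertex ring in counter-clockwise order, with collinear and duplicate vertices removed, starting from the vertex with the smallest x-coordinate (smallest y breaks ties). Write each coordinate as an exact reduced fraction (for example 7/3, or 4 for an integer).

1. After x ≥ 7: [(7,92/7) (7,5) (10,2) (15,1) (19,1) (19,18) (11,20)]
2. After x ≤ 18: [(7,92/7) (7,5) (10,2) (15,1) (18,1) (18,73/4) (11,20)]
3. After y ≥ 4: [(7,92/7) (7,5) (8,4) (18,4) (18,73/4) (11,20)]
4. After y ≤ 14: [(15/2,14) (7,92/7) (7,5) (8,4) (18,4) (18,14)]
5. Canonical ring: [(7,5) (8,4) (18,4) (18,14) (15/2,14) (7,92/7)]

Clipped polygon: [(7,5) (8,4) (18,4) (18,14) (15/2,14) (7,92/7)]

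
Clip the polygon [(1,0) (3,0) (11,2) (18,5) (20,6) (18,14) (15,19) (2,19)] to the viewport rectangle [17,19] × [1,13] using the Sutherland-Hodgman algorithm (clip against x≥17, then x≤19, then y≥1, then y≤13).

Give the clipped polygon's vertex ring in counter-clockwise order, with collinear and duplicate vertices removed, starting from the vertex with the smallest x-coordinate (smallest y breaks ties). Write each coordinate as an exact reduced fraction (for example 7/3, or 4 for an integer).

1. After x ≥ 17: [(17,32/7) (18,5) (20,6) (18,14) (17,47/3)]
2. After x ≤ 19: [(17,32/7) (18,5) (19,11/2) (19,10) (18,14) (17,47/3)]
3. After y ≥ 1: [(17,32/7) (18,5) (19,11/2) (19,10) (18,14) (17,47/3)]
4. After y ≤ 13: [(17,13) (17,32/7) (18,5) (19,11/2) (19,10) (73/4,13)]
5. Canonical ring: [(17,32/7) (18,5) (19,11/2) (19,10) (73/4,13) (17,13)]

Clipped polygon: [(17,32/7) (18,5) (19,11/2) (19,10) (73/4,13) (17,13)]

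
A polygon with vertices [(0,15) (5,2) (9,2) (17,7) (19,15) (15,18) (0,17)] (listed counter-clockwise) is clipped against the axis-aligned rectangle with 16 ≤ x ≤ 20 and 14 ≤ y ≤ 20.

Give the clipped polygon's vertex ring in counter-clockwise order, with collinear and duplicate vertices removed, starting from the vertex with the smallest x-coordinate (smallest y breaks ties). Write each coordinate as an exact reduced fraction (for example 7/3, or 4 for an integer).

Clipped polygon: [(16,14) (75/4,14) (19,15) (16,69/4)]

1. After x ≥ 16: [(16,51/8) (17,7) (19,15) (16,69/4)]
2. After x ≤ 20: [(16,51/8) (17,7) (19,15) (16,69/4)]
3. After y ≥ 14: [(16,14) (75/4,14) (19,15) (16,69/4)]
4. After y ≤ 20: [(16,14) (75/4,14) (19,15) (16,69/4)]
5. Canonical ring: [(16,14) (75/4,14) (19,15) (16,69/4)]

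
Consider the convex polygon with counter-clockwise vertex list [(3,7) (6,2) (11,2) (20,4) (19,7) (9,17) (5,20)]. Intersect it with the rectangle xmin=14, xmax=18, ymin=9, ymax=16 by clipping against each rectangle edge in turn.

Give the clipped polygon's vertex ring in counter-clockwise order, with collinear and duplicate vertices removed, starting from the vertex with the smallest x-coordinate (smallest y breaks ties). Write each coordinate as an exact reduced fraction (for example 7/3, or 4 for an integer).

Clipped polygon: [(14,9) (17,9) (14,12)]

1. After x ≥ 14: [(14,8/3) (20,4) (19,7) (14,12)]
2. After x ≤ 18: [(14,8/3) (18,32/9) (18,8) (14,12)]
3. After y ≥ 9: [(14,9) (17,9) (14,12)]
4. After y ≤ 16: [(14,9) (17,9) (14,12)]
5. Canonical ring: [(14,9) (17,9) (14,12)]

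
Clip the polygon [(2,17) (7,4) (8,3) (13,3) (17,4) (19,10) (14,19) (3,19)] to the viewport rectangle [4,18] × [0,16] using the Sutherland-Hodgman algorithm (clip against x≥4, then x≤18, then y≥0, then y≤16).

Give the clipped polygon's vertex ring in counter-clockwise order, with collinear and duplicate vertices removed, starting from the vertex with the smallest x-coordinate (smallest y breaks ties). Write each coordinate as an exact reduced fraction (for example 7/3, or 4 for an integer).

1. After x ≥ 4: [(4,59/5) (7,4) (8,3) (13,3) (17,4) (19,10) (14,19) (4,19)]
2. After x ≤ 18: [(4,59/5) (7,4) (8,3) (13,3) (17,4) (18,7) (18,59/5) (14,19) (4,19)]
3. After y ≥ 0: [(4,59/5) (7,4) (8,3) (13,3) (17,4) (18,7) (18,59/5) (14,19) (4,19)]
4. After y ≤ 16: [(4,16) (4,59/5) (7,4) (8,3) (13,3) (17,4) (18,7) (18,59/5) (47/3,16)]
5. Canonical ring: [(4,59/5) (7,4) (8,3) (13,3) (17,4) (18,7) (18,59/5) (47/3,16) (4,16)]

Clipped polygon: [(4,59/5) (7,4) (8,3) (13,3) (17,4) (18,7) (18,59/5) (47/3,16) (4,16)]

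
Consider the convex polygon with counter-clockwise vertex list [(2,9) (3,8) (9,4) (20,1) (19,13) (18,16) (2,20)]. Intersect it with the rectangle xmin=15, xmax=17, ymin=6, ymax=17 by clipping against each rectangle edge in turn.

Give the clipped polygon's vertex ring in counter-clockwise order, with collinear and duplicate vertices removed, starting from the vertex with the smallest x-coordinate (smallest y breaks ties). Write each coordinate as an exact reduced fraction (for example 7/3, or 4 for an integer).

1. After x ≥ 15: [(15,26/11) (20,1) (19,13) (18,16) (15,67/4)]
2. After x ≤ 17: [(15,26/11) (17,20/11) (17,65/4) (15,67/4)]
3. After y ≥ 6: [(15,6) (17,6) (17,65/4) (15,67/4)]
4. After y ≤ 17: [(15,6) (17,6) (17,65/4) (15,67/4)]
5. Canonical ring: [(15,6) (17,6) (17,65/4) (15,67/4)]

Clipped polygon: [(15,6) (17,6) (17,65/4) (15,67/4)]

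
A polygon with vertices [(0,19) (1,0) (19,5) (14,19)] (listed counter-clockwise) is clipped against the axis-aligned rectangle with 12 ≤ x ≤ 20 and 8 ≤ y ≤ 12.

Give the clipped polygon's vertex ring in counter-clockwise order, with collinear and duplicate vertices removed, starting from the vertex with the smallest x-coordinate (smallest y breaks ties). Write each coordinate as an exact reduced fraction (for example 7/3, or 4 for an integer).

Clipped polygon: [(12,8) (251/14,8) (33/2,12) (12,12)]

1. After x ≥ 12: [(12,19) (12,55/18) (19,5) (14,19)]
2. After x ≤ 20: [(12,19) (12,55/18) (19,5) (14,19)]
3. After y ≥ 8: [(12,19) (12,8) (251/14,8) (14,19)]
4. After y ≤ 12: [(12,12) (12,8) (251/14,8) (33/2,12)]
5. Canonical ring: [(12,8) (251/14,8) (33/2,12) (12,12)]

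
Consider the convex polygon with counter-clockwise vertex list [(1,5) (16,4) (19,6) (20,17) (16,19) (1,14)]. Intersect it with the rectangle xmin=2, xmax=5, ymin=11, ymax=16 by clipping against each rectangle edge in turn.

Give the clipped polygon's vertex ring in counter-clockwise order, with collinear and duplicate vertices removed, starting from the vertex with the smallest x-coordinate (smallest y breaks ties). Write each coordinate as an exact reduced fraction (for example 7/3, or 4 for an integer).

1. After x ≥ 2: [(2,74/15) (16,4) (19,6) (20,17) (16,19) (2,43/3)]
2. After x ≤ 5: [(2,74/15) (5,71/15) (5,46/3) (2,43/3)]
3. After y ≥ 11: [(2,11) (5,11) (5,46/3) (2,43/3)]
4. After y ≤ 16: [(2,11) (5,11) (5,46/3) (2,43/3)]
5. Canonical ring: [(2,11) (5,11) (5,46/3) (2,43/3)]

Clipped polygon: [(2,11) (5,11) (5,46/3) (2,43/3)]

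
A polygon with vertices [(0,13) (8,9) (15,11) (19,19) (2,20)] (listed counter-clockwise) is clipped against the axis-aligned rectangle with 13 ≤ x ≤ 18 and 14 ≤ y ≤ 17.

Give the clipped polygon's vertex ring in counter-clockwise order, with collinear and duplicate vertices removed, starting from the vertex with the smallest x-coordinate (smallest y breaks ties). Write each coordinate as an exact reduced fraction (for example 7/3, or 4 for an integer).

1. After x ≥ 13: [(13,73/7) (15,11) (19,19) (13,329/17)]
2. After x ≤ 18: [(13,73/7) (15,11) (18,17) (18,324/17) (13,329/17)]
3. After y ≥ 14: [(13,14) (33/2,14) (18,17) (18,324/17) (13,329/17)]
4. After y ≤ 17: [(13,17) (13,14) (33/2,14) (18,17) (18,17)]
5. Canonical ring: [(13,14) (33/2,14) (18,17) (13,17)]

Clipped polygon: [(13,14) (33/2,14) (18,17) (13,17)]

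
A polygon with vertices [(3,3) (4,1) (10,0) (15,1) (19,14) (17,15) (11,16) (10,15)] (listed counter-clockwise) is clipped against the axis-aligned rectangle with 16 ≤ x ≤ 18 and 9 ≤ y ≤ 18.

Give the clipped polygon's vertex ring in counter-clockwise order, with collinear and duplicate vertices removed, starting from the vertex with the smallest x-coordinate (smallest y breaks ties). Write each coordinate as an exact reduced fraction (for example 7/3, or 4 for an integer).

1. After x ≥ 16: [(16,17/4) (19,14) (17,15) (16,91/6)]
2. After x ≤ 18: [(16,17/4) (18,43/4) (18,29/2) (17,15) (16,91/6)]
3. After y ≥ 9: [(16,9) (227/13,9) (18,43/4) (18,29/2) (17,15) (16,91/6)]
4. After y ≤ 18: [(16,9) (227/13,9) (18,43/4) (18,29/2) (17,15) (16,91/6)]
5. Canonical ring: [(16,9) (227/13,9) (18,43/4) (18,29/2) (17,15) (16,91/6)]

Clipped polygon: [(16,9) (227/13,9) (18,43/4) (18,29/2) (17,15) (16,91/6)]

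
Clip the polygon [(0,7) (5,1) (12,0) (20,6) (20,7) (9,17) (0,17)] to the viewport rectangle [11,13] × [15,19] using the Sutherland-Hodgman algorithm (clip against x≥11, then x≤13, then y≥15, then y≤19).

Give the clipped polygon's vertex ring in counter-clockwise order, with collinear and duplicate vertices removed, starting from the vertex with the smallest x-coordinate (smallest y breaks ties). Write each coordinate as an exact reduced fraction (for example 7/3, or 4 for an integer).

Clipped polygon: [(11,15) (56/5,15) (11,167/11)]

1. After x ≥ 11: [(11,1/7) (12,0) (20,6) (20,7) (11,167/11)]
2. After x ≤ 13: [(11,1/7) (12,0) (13,3/4) (13,147/11) (11,167/11)]
3. After y ≥ 15: [(11,15) (56/5,15) (11,167/11)]
4. After y ≤ 19: [(11,15) (56/5,15) (11,167/11)]
5. Canonical ring: [(11,15) (56/5,15) (11,167/11)]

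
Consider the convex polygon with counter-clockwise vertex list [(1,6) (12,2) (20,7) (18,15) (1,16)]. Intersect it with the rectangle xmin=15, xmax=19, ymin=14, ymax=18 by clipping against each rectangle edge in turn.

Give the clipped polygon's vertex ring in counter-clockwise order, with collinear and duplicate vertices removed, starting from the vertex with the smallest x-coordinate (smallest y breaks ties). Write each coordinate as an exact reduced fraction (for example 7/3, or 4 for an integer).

Clipped polygon: [(15,14) (73/4,14) (18,15) (15,258/17)]

1. After x ≥ 15: [(15,31/8) (20,7) (18,15) (15,258/17)]
2. After x ≤ 19: [(15,31/8) (19,51/8) (19,11) (18,15) (15,258/17)]
3. After y ≥ 14: [(15,14) (73/4,14) (18,15) (15,258/17)]
4. After y ≤ 18: [(15,14) (73/4,14) (18,15) (15,258/17)]
5. Canonical ring: [(15,14) (73/4,14) (18,15) (15,258/17)]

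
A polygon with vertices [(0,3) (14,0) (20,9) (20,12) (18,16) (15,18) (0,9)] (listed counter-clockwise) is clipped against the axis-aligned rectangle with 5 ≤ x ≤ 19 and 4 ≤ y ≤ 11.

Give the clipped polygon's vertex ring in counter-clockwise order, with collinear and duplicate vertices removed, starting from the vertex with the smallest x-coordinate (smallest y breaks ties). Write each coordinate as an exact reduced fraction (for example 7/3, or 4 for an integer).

Clipped polygon: [(5,4) (50/3,4) (19,15/2) (19,11) (5,11)]

1. After x ≥ 5: [(5,27/14) (14,0) (20,9) (20,12) (18,16) (15,18) (5,12)]
2. After x ≤ 19: [(5,27/14) (14,0) (19,15/2) (19,14) (18,16) (15,18) (5,12)]
3. After y ≥ 4: [(5,4) (50/3,4) (19,15/2) (19,14) (18,16) (15,18) (5,12)]
4. After y ≤ 11: [(5,11) (5,4) (50/3,4) (19,15/2) (19,11)]
5. Canonical ring: [(5,4) (50/3,4) (19,15/2) (19,11) (5,11)]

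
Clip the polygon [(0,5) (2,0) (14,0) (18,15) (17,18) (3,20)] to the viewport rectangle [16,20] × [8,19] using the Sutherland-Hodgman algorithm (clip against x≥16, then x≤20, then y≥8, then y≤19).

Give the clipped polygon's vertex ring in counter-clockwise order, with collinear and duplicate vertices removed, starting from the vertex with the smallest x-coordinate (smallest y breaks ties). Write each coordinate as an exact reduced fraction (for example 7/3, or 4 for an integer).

Clipped polygon: [(16,8) (242/15,8) (18,15) (17,18) (16,127/7)]

1. After x ≥ 16: [(16,15/2) (18,15) (17,18) (16,127/7)]
2. After x ≤ 20: [(16,15/2) (18,15) (17,18) (16,127/7)]
3. After y ≥ 8: [(16,8) (242/15,8) (18,15) (17,18) (16,127/7)]
4. After y ≤ 19: [(16,8) (242/15,8) (18,15) (17,18) (16,127/7)]
5. Canonical ring: [(16,8) (242/15,8) (18,15) (17,18) (16,127/7)]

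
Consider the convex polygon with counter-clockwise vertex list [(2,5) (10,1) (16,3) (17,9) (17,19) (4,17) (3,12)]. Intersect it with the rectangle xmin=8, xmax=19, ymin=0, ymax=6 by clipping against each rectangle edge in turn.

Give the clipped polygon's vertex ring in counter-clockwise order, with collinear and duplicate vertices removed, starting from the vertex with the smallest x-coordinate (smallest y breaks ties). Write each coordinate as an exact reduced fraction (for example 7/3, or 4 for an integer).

Clipped polygon: [(8,2) (10,1) (16,3) (33/2,6) (8,6)]

1. After x ≥ 8: [(8,2) (10,1) (16,3) (17,9) (17,19) (8,229/13)]
2. After x ≤ 19: [(8,2) (10,1) (16,3) (17,9) (17,19) (8,229/13)]
3. After y ≥ 0: [(8,2) (10,1) (16,3) (17,9) (17,19) (8,229/13)]
4. After y ≤ 6: [(8,6) (8,2) (10,1) (16,3) (33/2,6)]
5. Canonical ring: [(8,2) (10,1) (16,3) (33/2,6) (8,6)]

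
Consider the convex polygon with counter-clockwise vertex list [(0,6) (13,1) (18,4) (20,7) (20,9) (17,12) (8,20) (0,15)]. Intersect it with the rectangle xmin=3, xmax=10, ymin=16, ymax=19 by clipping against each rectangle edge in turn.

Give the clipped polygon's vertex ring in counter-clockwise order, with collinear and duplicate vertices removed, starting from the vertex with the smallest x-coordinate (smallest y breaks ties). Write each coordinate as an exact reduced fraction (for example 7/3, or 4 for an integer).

Clipped polygon: [(3,16) (10,16) (10,164/9) (73/8,19) (32/5,19) (3,135/8)]

1. After x ≥ 3: [(3,63/13) (13,1) (18,4) (20,7) (20,9) (17,12) (8,20) (3,135/8)]
2. After x ≤ 10: [(3,63/13) (10,28/13) (10,164/9) (8,20) (3,135/8)]
3. After y ≥ 16: [(3,16) (10,16) (10,164/9) (8,20) (3,135/8)]
4. After y ≤ 19: [(3,16) (10,16) (10,164/9) (73/8,19) (32/5,19) (3,135/8)]
5. Canonical ring: [(3,16) (10,16) (10,164/9) (73/8,19) (32/5,19) (3,135/8)]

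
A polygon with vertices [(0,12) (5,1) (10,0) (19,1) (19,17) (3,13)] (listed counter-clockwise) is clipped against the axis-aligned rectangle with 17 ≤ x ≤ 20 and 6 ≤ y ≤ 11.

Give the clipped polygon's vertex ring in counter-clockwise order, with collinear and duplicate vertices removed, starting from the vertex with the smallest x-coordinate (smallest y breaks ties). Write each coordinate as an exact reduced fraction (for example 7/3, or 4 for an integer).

1. After x ≥ 17: [(17,7/9) (19,1) (19,17) (17,33/2)]
2. After x ≤ 20: [(17,7/9) (19,1) (19,17) (17,33/2)]
3. After y ≥ 6: [(17,6) (19,6) (19,17) (17,33/2)]
4. After y ≤ 11: [(17,11) (17,6) (19,6) (19,11)]
5. Canonical ring: [(17,6) (19,6) (19,11) (17,11)]

Clipped polygon: [(17,6) (19,6) (19,11) (17,11)]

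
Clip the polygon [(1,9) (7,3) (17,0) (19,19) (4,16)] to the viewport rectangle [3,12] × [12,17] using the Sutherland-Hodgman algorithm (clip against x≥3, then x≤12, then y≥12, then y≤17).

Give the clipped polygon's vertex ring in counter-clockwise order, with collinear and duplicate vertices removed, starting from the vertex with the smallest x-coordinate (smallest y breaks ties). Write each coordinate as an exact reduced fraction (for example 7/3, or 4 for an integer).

Clipped polygon: [(3,12) (12,12) (12,17) (9,17) (4,16) (3,41/3)]

1. After x ≥ 3: [(3,41/3) (3,7) (7,3) (17,0) (19,19) (4,16)]
2. After x ≤ 12: [(3,41/3) (3,7) (7,3) (12,3/2) (12,88/5) (4,16)]
3. After y ≥ 12: [(3,41/3) (3,12) (12,12) (12,88/5) (4,16)]
4. After y ≤ 17: [(3,41/3) (3,12) (12,12) (12,17) (9,17) (4,16)]
5. Canonical ring: [(3,12) (12,12) (12,17) (9,17) (4,16) (3,41/3)]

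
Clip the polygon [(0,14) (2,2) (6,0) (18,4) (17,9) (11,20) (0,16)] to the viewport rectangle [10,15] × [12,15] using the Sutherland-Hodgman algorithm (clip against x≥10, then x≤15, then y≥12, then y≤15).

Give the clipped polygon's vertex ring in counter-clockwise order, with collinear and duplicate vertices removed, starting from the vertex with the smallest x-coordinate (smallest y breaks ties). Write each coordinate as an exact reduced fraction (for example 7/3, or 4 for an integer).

Clipped polygon: [(10,12) (15,12) (15,38/3) (151/11,15) (10,15)]

1. After x ≥ 10: [(10,4/3) (18,4) (17,9) (11,20) (10,216/11)]
2. After x ≤ 15: [(10,4/3) (15,3) (15,38/3) (11,20) (10,216/11)]
3. After y ≥ 12: [(10,12) (15,12) (15,38/3) (11,20) (10,216/11)]
4. After y ≤ 15: [(10,15) (10,12) (15,12) (15,38/3) (151/11,15)]
5. Canonical ring: [(10,12) (15,12) (15,38/3) (151/11,15) (10,15)]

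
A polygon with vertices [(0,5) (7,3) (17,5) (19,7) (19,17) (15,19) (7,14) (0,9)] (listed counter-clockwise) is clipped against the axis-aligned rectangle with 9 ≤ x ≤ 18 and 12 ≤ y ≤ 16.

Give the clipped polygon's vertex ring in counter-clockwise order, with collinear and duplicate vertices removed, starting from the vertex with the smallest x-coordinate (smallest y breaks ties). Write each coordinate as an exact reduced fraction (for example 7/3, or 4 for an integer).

Clipped polygon: [(9,12) (18,12) (18,16) (51/5,16) (9,61/4)]

1. After x ≥ 9: [(9,17/5) (17,5) (19,7) (19,17) (15,19) (9,61/4)]
2. After x ≤ 18: [(9,17/5) (17,5) (18,6) (18,35/2) (15,19) (9,61/4)]
3. After y ≥ 12: [(9,12) (18,12) (18,35/2) (15,19) (9,61/4)]
4. After y ≤ 16: [(9,12) (18,12) (18,16) (51/5,16) (9,61/4)]
5. Canonical ring: [(9,12) (18,12) (18,16) (51/5,16) (9,61/4)]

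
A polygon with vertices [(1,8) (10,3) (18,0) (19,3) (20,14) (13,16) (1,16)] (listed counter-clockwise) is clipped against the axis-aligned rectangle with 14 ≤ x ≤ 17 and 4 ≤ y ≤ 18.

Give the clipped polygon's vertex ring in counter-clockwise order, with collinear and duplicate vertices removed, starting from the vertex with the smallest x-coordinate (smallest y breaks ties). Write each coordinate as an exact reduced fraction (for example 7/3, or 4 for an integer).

1. After x ≥ 14: [(14,3/2) (18,0) (19,3) (20,14) (14,110/7)]
2. After x ≤ 17: [(14,3/2) (17,3/8) (17,104/7) (14,110/7)]
3. After y ≥ 4: [(14,4) (17,4) (17,104/7) (14,110/7)]
4. After y ≤ 18: [(14,4) (17,4) (17,104/7) (14,110/7)]
5. Canonical ring: [(14,4) (17,4) (17,104/7) (14,110/7)]

Clipped polygon: [(14,4) (17,4) (17,104/7) (14,110/7)]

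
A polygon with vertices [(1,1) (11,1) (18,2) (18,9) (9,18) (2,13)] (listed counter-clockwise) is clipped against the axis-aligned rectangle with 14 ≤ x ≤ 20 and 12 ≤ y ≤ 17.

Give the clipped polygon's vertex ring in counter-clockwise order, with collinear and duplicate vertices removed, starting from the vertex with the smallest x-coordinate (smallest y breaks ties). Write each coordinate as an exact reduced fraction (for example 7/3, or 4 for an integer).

1. After x ≥ 14: [(14,10/7) (18,2) (18,9) (14,13)]
2. After x ≤ 20: [(14,10/7) (18,2) (18,9) (14,13)]
3. After y ≥ 12: [(14,12) (15,12) (14,13)]
4. After y ≤ 17: [(14,12) (15,12) (14,13)]
5. Canonical ring: [(14,12) (15,12) (14,13)]

Clipped polygon: [(14,12) (15,12) (14,13)]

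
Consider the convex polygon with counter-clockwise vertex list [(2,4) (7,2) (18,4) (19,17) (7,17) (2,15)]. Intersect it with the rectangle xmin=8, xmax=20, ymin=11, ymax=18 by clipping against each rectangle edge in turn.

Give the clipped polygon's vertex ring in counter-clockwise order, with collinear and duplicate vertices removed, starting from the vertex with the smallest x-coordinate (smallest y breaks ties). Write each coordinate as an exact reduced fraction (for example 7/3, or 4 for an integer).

Clipped polygon: [(8,11) (241/13,11) (19,17) (8,17)]

1. After x ≥ 8: [(8,24/11) (18,4) (19,17) (8,17)]
2. After x ≤ 20: [(8,24/11) (18,4) (19,17) (8,17)]
3. After y ≥ 11: [(8,11) (241/13,11) (19,17) (8,17)]
4. After y ≤ 18: [(8,11) (241/13,11) (19,17) (8,17)]
5. Canonical ring: [(8,11) (241/13,11) (19,17) (8,17)]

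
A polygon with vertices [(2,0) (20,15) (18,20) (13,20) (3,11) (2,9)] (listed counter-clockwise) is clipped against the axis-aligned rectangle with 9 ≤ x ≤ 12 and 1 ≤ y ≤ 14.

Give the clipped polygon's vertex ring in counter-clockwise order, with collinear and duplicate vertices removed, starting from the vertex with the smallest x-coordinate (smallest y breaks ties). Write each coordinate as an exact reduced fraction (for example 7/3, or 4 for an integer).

Clipped polygon: [(9,35/6) (12,25/3) (12,14) (9,14)]

1. After x ≥ 9: [(9,35/6) (20,15) (18,20) (13,20) (9,82/5)]
2. After x ≤ 12: [(9,35/6) (12,25/3) (12,191/10) (9,82/5)]
3. After y ≥ 1: [(9,35/6) (12,25/3) (12,191/10) (9,82/5)]
4. After y ≤ 14: [(9,14) (9,35/6) (12,25/3) (12,14)]
5. Canonical ring: [(9,35/6) (12,25/3) (12,14) (9,14)]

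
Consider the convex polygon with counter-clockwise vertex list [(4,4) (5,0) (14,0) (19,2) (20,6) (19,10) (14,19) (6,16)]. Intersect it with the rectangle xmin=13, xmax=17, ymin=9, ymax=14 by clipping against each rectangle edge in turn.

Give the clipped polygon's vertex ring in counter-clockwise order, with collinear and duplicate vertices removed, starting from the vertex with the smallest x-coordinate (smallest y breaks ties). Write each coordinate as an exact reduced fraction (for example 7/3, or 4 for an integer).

Clipped polygon: [(13,9) (17,9) (17,68/5) (151/9,14) (13,14)]

1. After x ≥ 13: [(13,0) (14,0) (19,2) (20,6) (19,10) (14,19) (13,149/8)]
2. After x ≤ 17: [(13,0) (14,0) (17,6/5) (17,68/5) (14,19) (13,149/8)]
3. After y ≥ 9: [(13,9) (17,9) (17,68/5) (14,19) (13,149/8)]
4. After y ≤ 14: [(13,14) (13,9) (17,9) (17,68/5) (151/9,14)]
5. Canonical ring: [(13,9) (17,9) (17,68/5) (151/9,14) (13,14)]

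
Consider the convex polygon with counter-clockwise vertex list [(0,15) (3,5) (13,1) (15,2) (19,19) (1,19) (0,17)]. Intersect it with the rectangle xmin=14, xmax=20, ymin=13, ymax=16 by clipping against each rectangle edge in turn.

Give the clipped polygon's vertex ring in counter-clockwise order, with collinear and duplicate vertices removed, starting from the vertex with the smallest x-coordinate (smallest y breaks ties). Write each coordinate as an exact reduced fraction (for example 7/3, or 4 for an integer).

Clipped polygon: [(14,13) (299/17,13) (311/17,16) (14,16)]

1. After x ≥ 14: [(14,3/2) (15,2) (19,19) (14,19)]
2. After x ≤ 20: [(14,3/2) (15,2) (19,19) (14,19)]
3. After y ≥ 13: [(14,13) (299/17,13) (19,19) (14,19)]
4. After y ≤ 16: [(14,16) (14,13) (299/17,13) (311/17,16)]
5. Canonical ring: [(14,13) (299/17,13) (311/17,16) (14,16)]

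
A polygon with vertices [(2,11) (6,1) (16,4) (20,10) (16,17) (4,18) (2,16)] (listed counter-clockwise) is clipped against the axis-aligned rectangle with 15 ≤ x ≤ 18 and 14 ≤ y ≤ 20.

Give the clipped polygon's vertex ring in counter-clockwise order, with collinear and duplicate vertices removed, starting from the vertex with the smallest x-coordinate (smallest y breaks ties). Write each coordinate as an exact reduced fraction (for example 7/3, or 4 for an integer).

Clipped polygon: [(15,14) (124/7,14) (16,17) (15,205/12)]

1. After x ≥ 15: [(15,37/10) (16,4) (20,10) (16,17) (15,205/12)]
2. After x ≤ 18: [(15,37/10) (16,4) (18,7) (18,27/2) (16,17) (15,205/12)]
3. After y ≥ 14: [(15,14) (124/7,14) (16,17) (15,205/12)]
4. After y ≤ 20: [(15,14) (124/7,14) (16,17) (15,205/12)]
5. Canonical ring: [(15,14) (124/7,14) (16,17) (15,205/12)]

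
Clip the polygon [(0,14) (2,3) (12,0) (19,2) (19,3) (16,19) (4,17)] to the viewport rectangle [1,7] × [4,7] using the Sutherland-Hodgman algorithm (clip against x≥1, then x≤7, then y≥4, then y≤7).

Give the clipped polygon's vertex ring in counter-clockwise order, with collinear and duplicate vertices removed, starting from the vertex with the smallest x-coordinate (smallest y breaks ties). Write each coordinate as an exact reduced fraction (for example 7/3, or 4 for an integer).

1. After x ≥ 1: [(1,59/4) (1,17/2) (2,3) (12,0) (19,2) (19,3) (16,19) (4,17)]
2. After x ≤ 7: [(1,59/4) (1,17/2) (2,3) (7,3/2) (7,35/2) (4,17)]
3. After y ≥ 4: [(1,59/4) (1,17/2) (20/11,4) (7,4) (7,35/2) (4,17)]
4. After y ≤ 7: [(14/11,7) (20/11,4) (7,4) (7,7)]
5. Canonical ring: [(14/11,7) (20/11,4) (7,4) (7,7)]

Clipped polygon: [(14/11,7) (20/11,4) (7,4) (7,7)]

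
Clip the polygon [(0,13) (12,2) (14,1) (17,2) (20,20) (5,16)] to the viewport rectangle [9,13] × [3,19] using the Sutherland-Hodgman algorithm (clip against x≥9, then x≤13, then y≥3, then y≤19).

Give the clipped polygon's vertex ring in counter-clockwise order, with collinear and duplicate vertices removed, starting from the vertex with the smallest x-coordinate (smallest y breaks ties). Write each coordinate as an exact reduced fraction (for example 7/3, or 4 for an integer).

Clipped polygon: [(9,19/4) (120/11,3) (13,3) (13,272/15) (9,256/15)]

1. After x ≥ 9: [(9,19/4) (12,2) (14,1) (17,2) (20,20) (9,256/15)]
2. After x ≤ 13: [(9,19/4) (12,2) (13,3/2) (13,272/15) (9,256/15)]
3. After y ≥ 3: [(9,19/4) (120/11,3) (13,3) (13,272/15) (9,256/15)]
4. After y ≤ 19: [(9,19/4) (120/11,3) (13,3) (13,272/15) (9,256/15)]
5. Canonical ring: [(9,19/4) (120/11,3) (13,3) (13,272/15) (9,256/15)]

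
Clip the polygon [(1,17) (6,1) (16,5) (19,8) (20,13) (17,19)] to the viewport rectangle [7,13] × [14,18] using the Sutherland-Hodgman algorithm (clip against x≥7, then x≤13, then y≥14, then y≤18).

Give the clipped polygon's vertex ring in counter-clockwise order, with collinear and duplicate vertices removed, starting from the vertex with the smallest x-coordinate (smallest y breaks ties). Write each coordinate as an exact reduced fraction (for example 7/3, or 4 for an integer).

1. After x ≥ 7: [(7,71/4) (7,7/5) (16,5) (19,8) (20,13) (17,19)]
2. After x ≤ 13: [(13,37/2) (7,71/4) (7,7/5) (13,19/5)]
3. After y ≥ 14: [(13,14) (13,37/2) (7,71/4) (7,14)]
4. After y ≤ 18: [(13,14) (13,18) (9,18) (7,71/4) (7,14)]
5. Canonical ring: [(7,14) (13,14) (13,18) (9,18) (7,71/4)]

Clipped polygon: [(7,14) (13,14) (13,18) (9,18) (7,71/4)]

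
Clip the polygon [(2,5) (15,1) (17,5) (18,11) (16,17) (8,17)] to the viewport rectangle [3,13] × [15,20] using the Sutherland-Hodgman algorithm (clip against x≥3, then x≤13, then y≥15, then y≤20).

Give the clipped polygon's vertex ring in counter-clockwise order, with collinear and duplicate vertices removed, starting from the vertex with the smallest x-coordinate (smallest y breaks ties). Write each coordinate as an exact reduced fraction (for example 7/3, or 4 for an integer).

Clipped polygon: [(7,15) (13,15) (13,17) (8,17)]

1. After x ≥ 3: [(3,7) (3,61/13) (15,1) (17,5) (18,11) (16,17) (8,17)]
2. After x ≤ 13: [(3,7) (3,61/13) (13,21/13) (13,17) (8,17)]
3. After y ≥ 15: [(7,15) (13,15) (13,17) (8,17)]
4. After y ≤ 20: [(7,15) (13,15) (13,17) (8,17)]
5. Canonical ring: [(7,15) (13,15) (13,17) (8,17)]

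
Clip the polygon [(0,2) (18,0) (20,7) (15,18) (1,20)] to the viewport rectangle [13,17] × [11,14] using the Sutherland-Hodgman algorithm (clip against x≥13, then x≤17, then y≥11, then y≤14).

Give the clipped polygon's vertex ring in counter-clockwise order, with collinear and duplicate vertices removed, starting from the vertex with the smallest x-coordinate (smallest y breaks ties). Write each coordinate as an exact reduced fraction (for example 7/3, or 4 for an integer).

Clipped polygon: [(13,11) (17,11) (17,68/5) (185/11,14) (13,14)]

1. After x ≥ 13: [(13,5/9) (18,0) (20,7) (15,18) (13,128/7)]
2. After x ≤ 17: [(13,5/9) (17,1/9) (17,68/5) (15,18) (13,128/7)]
3. After y ≥ 11: [(13,11) (17,11) (17,68/5) (15,18) (13,128/7)]
4. After y ≤ 14: [(13,14) (13,11) (17,11) (17,68/5) (185/11,14)]
5. Canonical ring: [(13,11) (17,11) (17,68/5) (185/11,14) (13,14)]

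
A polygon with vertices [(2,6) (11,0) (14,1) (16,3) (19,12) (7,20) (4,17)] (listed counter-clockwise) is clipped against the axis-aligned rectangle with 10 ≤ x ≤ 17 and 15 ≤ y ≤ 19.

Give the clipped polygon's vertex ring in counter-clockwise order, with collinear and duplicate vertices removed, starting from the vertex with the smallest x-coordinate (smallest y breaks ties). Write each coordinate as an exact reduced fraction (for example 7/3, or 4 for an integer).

Clipped polygon: [(10,15) (29/2,15) (10,18)]

1. After x ≥ 10: [(10,2/3) (11,0) (14,1) (16,3) (19,12) (10,18)]
2. After x ≤ 17: [(10,2/3) (11,0) (14,1) (16,3) (17,6) (17,40/3) (10,18)]
3. After y ≥ 15: [(10,15) (29/2,15) (10,18)]
4. After y ≤ 19: [(10,15) (29/2,15) (10,18)]
5. Canonical ring: [(10,15) (29/2,15) (10,18)]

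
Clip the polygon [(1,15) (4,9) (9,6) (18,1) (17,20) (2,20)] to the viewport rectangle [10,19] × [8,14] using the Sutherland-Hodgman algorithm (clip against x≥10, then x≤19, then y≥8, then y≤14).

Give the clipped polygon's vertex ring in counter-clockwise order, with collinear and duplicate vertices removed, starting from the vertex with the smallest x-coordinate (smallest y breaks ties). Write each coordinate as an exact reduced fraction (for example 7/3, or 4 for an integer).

Clipped polygon: [(10,8) (335/19,8) (329/19,14) (10,14)]

1. After x ≥ 10: [(10,49/9) (18,1) (17,20) (10,20)]
2. After x ≤ 19: [(10,49/9) (18,1) (17,20) (10,20)]
3. After y ≥ 8: [(10,8) (335/19,8) (17,20) (10,20)]
4. After y ≤ 14: [(10,14) (10,8) (335/19,8) (329/19,14)]
5. Canonical ring: [(10,8) (335/19,8) (329/19,14) (10,14)]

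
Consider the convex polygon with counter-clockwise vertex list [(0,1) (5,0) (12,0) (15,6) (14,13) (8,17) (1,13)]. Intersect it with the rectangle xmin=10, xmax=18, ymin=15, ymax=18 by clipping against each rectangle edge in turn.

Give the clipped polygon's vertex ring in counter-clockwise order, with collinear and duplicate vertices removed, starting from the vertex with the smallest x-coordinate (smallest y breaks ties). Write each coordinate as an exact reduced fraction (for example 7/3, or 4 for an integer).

Clipped polygon: [(10,15) (11,15) (10,47/3)]

1. After x ≥ 10: [(10,0) (12,0) (15,6) (14,13) (10,47/3)]
2. After x ≤ 18: [(10,0) (12,0) (15,6) (14,13) (10,47/3)]
3. After y ≥ 15: [(10,15) (11,15) (10,47/3)]
4. After y ≤ 18: [(10,15) (11,15) (10,47/3)]
5. Canonical ring: [(10,15) (11,15) (10,47/3)]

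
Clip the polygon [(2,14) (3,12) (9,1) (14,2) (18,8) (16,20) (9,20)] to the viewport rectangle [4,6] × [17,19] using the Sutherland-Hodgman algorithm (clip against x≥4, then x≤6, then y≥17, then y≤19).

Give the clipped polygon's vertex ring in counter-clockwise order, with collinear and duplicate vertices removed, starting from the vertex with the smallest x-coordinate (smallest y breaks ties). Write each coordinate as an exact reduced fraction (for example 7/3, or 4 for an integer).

Clipped polygon: [(11/2,17) (6,17) (6,122/7)]

1. After x ≥ 4: [(4,110/7) (4,61/6) (9,1) (14,2) (18,8) (16,20) (9,20)]
2. After x ≤ 6: [(6,122/7) (4,110/7) (4,61/6) (6,13/2)]
3. After y ≥ 17: [(6,17) (6,122/7) (11/2,17)]
4. After y ≤ 19: [(6,17) (6,122/7) (11/2,17)]
5. Canonical ring: [(11/2,17) (6,17) (6,122/7)]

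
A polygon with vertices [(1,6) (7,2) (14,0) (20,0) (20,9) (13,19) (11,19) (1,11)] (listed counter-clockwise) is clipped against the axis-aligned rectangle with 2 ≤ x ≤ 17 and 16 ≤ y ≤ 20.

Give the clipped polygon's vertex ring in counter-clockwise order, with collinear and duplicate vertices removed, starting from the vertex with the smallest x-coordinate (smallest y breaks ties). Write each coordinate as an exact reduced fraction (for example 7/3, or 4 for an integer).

Clipped polygon: [(29/4,16) (151/10,16) (13,19) (11,19)]

1. After x ≥ 2: [(2,16/3) (7,2) (14,0) (20,0) (20,9) (13,19) (11,19) (2,59/5)]
2. After x ≤ 17: [(2,16/3) (7,2) (14,0) (17,0) (17,93/7) (13,19) (11,19) (2,59/5)]
3. After y ≥ 16: [(151/10,16) (13,19) (11,19) (29/4,16)]
4. After y ≤ 20: [(151/10,16) (13,19) (11,19) (29/4,16)]
5. Canonical ring: [(29/4,16) (151/10,16) (13,19) (11,19)]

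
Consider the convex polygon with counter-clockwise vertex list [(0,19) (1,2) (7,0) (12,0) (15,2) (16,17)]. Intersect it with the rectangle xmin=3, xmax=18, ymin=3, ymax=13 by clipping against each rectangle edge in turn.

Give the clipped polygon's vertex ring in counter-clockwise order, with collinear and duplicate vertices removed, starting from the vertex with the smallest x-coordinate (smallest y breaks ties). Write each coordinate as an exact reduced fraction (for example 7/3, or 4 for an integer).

1. After x ≥ 3: [(3,149/8) (3,4/3) (7,0) (12,0) (15,2) (16,17)]
2. After x ≤ 18: [(3,149/8) (3,4/3) (7,0) (12,0) (15,2) (16,17)]
3. After y ≥ 3: [(3,149/8) (3,3) (226/15,3) (16,17)]
4. After y ≤ 13: [(3,13) (3,3) (226/15,3) (236/15,13)]
5. Canonical ring: [(3,3) (226/15,3) (236/15,13) (3,13)]

Clipped polygon: [(3,3) (226/15,3) (236/15,13) (3,13)]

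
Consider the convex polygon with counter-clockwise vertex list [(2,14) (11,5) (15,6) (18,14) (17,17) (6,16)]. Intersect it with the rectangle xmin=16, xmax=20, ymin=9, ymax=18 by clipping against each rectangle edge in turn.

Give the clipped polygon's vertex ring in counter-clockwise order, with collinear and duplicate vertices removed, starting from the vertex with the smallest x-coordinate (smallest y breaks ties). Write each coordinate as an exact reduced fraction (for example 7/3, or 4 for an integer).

Clipped polygon: [(16,9) (129/8,9) (18,14) (17,17) (16,186/11)]

1. After x ≥ 16: [(16,26/3) (18,14) (17,17) (16,186/11)]
2. After x ≤ 20: [(16,26/3) (18,14) (17,17) (16,186/11)]
3. After y ≥ 9: [(16,9) (129/8,9) (18,14) (17,17) (16,186/11)]
4. After y ≤ 18: [(16,9) (129/8,9) (18,14) (17,17) (16,186/11)]
5. Canonical ring: [(16,9) (129/8,9) (18,14) (17,17) (16,186/11)]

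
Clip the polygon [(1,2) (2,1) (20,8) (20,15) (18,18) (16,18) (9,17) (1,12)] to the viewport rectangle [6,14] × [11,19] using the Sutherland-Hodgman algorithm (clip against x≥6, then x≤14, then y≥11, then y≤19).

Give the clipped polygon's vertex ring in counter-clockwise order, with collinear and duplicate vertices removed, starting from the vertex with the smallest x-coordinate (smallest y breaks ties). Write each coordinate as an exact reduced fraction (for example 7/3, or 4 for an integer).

Clipped polygon: [(6,11) (14,11) (14,124/7) (9,17) (6,121/8)]

1. After x ≥ 6: [(6,23/9) (20,8) (20,15) (18,18) (16,18) (9,17) (6,121/8)]
2. After x ≤ 14: [(6,23/9) (14,17/3) (14,124/7) (9,17) (6,121/8)]
3. After y ≥ 11: [(6,11) (14,11) (14,124/7) (9,17) (6,121/8)]
4. After y ≤ 19: [(6,11) (14,11) (14,124/7) (9,17) (6,121/8)]
5. Canonical ring: [(6,11) (14,11) (14,124/7) (9,17) (6,121/8)]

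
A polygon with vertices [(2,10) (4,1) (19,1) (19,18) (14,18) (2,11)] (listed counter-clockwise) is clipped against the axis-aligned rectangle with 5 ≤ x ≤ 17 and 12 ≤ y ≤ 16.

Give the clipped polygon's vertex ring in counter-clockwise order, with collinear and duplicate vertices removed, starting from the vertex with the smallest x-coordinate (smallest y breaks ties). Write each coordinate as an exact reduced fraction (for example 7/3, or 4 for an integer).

Clipped polygon: [(5,12) (17,12) (17,16) (74/7,16) (5,51/4)]

1. After x ≥ 5: [(5,1) (19,1) (19,18) (14,18) (5,51/4)]
2. After x ≤ 17: [(5,1) (17,1) (17,18) (14,18) (5,51/4)]
3. After y ≥ 12: [(5,12) (17,12) (17,18) (14,18) (5,51/4)]
4. After y ≤ 16: [(5,12) (17,12) (17,16) (74/7,16) (5,51/4)]
5. Canonical ring: [(5,12) (17,12) (17,16) (74/7,16) (5,51/4)]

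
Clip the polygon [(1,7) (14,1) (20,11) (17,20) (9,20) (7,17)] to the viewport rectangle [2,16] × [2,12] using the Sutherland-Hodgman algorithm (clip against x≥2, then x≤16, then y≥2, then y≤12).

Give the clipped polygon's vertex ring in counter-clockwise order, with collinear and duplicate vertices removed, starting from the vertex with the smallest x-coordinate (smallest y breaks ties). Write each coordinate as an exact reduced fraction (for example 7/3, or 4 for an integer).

Clipped polygon: [(2,85/13) (71/6,2) (73/5,2) (16,13/3) (16,12) (4,12) (2,26/3)]

1. After x ≥ 2: [(2,26/3) (2,85/13) (14,1) (20,11) (17,20) (9,20) (7,17)]
2. After x ≤ 16: [(2,26/3) (2,85/13) (14,1) (16,13/3) (16,20) (9,20) (7,17)]
3. After y ≥ 2: [(2,26/3) (2,85/13) (71/6,2) (73/5,2) (16,13/3) (16,20) (9,20) (7,17)]
4. After y ≤ 12: [(4,12) (2,26/3) (2,85/13) (71/6,2) (73/5,2) (16,13/3) (16,12)]
5. Canonical ring: [(2,85/13) (71/6,2) (73/5,2) (16,13/3) (16,12) (4,12) (2,26/3)]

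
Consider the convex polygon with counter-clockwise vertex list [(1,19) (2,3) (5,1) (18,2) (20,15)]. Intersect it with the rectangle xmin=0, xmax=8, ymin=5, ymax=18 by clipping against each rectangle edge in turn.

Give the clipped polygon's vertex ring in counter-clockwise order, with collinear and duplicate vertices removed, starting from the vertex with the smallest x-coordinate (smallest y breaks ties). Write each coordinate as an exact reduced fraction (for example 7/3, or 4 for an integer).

1. After x ≥ 0: [(1,19) (2,3) (5,1) (18,2) (20,15)]
2. After x ≤ 8: [(8,333/19) (1,19) (2,3) (5,1) (8,16/13)]
3. After y ≥ 5: [(8,5) (8,333/19) (1,19) (15/8,5)]
4. After y ≤ 18: [(8,5) (8,333/19) (23/4,18) (17/16,18) (15/8,5)]
5. Canonical ring: [(17/16,18) (15/8,5) (8,5) (8,333/19) (23/4,18)]

Clipped polygon: [(17/16,18) (15/8,5) (8,5) (8,333/19) (23/4,18)]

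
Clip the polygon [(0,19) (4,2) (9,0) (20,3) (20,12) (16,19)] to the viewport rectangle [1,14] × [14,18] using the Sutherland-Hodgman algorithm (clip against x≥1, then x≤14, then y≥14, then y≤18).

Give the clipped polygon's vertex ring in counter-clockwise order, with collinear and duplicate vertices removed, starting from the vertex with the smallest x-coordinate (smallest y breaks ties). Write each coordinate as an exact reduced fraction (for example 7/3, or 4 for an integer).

Clipped polygon: [(1,59/4) (20/17,14) (14,14) (14,18) (1,18)]

1. After x ≥ 1: [(1,19) (1,59/4) (4,2) (9,0) (20,3) (20,12) (16,19)]
2. After x ≤ 14: [(14,19) (1,19) (1,59/4) (4,2) (9,0) (14,15/11)]
3. After y ≥ 14: [(14,14) (14,19) (1,19) (1,59/4) (20/17,14)]
4. After y ≤ 18: [(14,14) (14,18) (1,18) (1,59/4) (20/17,14)]
5. Canonical ring: [(1,59/4) (20/17,14) (14,14) (14,18) (1,18)]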